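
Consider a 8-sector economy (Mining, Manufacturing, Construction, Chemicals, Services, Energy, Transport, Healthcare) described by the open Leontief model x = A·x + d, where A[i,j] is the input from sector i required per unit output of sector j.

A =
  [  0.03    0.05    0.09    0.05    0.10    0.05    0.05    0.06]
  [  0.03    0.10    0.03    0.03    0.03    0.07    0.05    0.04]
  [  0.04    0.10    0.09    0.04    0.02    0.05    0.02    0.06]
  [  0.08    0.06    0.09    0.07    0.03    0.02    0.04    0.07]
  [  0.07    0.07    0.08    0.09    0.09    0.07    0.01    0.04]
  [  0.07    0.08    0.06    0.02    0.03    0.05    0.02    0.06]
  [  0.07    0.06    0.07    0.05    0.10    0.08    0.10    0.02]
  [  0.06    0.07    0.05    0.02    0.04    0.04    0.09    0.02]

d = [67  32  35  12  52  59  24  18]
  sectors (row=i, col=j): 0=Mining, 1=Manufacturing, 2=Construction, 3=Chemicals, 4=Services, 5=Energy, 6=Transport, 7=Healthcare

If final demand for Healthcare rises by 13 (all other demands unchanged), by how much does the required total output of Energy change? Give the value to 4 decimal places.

1.1988

Form M = I − A:
  [  0.97   -0.05   -0.09   -0.05   -0.10   -0.05   -0.05   -0.06]
  [ -0.03    0.90   -0.03   -0.03   -0.03   -0.07   -0.05   -0.04]
  [ -0.04   -0.10    0.91   -0.04   -0.02   -0.05   -0.02   -0.06]
  [ -0.08   -0.06   -0.09    0.93   -0.03   -0.02   -0.04   -0.07]
  [ -0.07   -0.07   -0.08   -0.09    0.91   -0.07   -0.01   -0.04]
  [ -0.07   -0.08   -0.06   -0.02   -0.03    0.95   -0.02   -0.06]
  [ -0.07   -0.06   -0.07   -0.05   -0.10   -0.08    0.90   -0.02]
  [ -0.06   -0.07   -0.05   -0.02   -0.04   -0.04   -0.09    0.98]
Leontief inverse L = M⁻¹:
  [  1.0784    0.1164    0.1510    0.0913    0.1459    0.0976    0.0876    0.1003]
  [  0.0662    1.1524    0.0733    0.0584    0.0645    0.1081    0.0821    0.0707]
  [  0.0778    0.1587    1.1388    0.0704    0.0541    0.0897    0.0536    0.0948]
  [  0.1235    0.1223    0.1484    1.1073    0.0730    0.0633    0.0793    0.1092]
  [  0.1209    0.1408    0.1461    0.1344    1.1374    0.1187    0.0477    0.0864]
  [  0.1052    0.1333    0.1062    0.0490    0.0655    1.0877    0.0519    0.0922]
  [  0.1262    0.1353    0.1413    0.0984    0.1579    0.1370    1.1447    0.0671]
  [  0.0981    0.1236    0.0989    0.0525    0.0814    0.0814    0.1248    1.0521]
Total output x = L · d:
  x_0 = 1.0784·67 + 0.1164·32 + 0.1510·35 + 0.0913·12 + 0.1459·52 + 0.0976·59 + 0.0876·24 + 0.1003·18 = 99.6110
  x_1 = 0.0662·67 + 1.1524·32 + 0.0733·35 + 0.0584·12 + 0.0645·52 + 0.1081·59 + 0.0821·24 + 0.0707·18 = 57.5598
  x_2 = 0.0778·67 + 0.1587·32 + 1.1388·35 + 0.0704·12 + 0.0541·52 + 0.0897·59 + 0.0536·24 + 0.0948·18 = 62.0934
  x_3 = 0.1235·67 + 0.1223·32 + 0.1484·35 + 1.1073·12 + 0.0730·52 + 0.0633·59 + 0.0793·24 + 0.1092·18 = 42.0696
  x_4 = 0.1209·67 + 0.1408·32 + 0.1461·35 + 0.1344·12 + 1.1374·52 + 0.1187·59 + 0.0477·24 + 0.0864·18 = 88.1819
  x_5 = 0.1052·67 + 0.1333·32 + 0.1062·35 + 0.0490·12 + 0.0655·52 + 1.0877·59 + 0.0519·24 + 0.0922·18 = 86.1082
  x_6 = 0.1262·67 + 0.1353·32 + 0.1413·35 + 0.0984·12 + 0.1579·52 + 0.1370·59 + 1.1447·24 + 0.0671·18 = 63.8832
  x_7 = 0.0981·67 + 0.1236·32 + 0.0989·35 + 0.0525·12 + 0.0814·52 + 0.0814·59 + 0.1248·24 + 1.0521·18 = 45.5847
Δx_5 = L[5,7] · Δd_7 = 0.0922 · 13 = 1.1988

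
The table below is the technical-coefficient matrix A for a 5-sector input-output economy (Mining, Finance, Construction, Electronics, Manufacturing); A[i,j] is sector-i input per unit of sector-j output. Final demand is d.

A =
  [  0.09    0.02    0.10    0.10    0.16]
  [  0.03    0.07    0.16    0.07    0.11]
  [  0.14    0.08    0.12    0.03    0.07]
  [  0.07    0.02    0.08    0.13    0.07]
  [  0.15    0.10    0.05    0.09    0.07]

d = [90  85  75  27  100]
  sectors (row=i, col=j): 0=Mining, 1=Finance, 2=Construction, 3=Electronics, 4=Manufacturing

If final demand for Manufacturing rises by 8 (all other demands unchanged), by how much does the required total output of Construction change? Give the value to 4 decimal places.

Form M = I − A:
  [  0.91   -0.02   -0.10   -0.10   -0.16]
  [ -0.03    0.93   -0.16   -0.07   -0.11]
  [ -0.14   -0.08    0.88   -0.03   -0.07]
  [ -0.07   -0.02   -0.08    0.87   -0.07]
  [ -0.15   -0.10   -0.05   -0.09    0.93]
Leontief inverse L = M⁻¹:
  [  1.1807    0.0698    0.1760    0.1720    0.2376]
  [  0.1133    1.1204    0.2386    0.1300    0.1797]
  [  0.2209    0.1262    1.2014    0.0925    0.1503]
  [  0.1362    0.0545    0.1408    1.1878    0.1299]
  [  0.2277    0.1438    0.1323    0.1616    1.1536]
Total output x = L · d:
  x_0 = 1.1807·90 + 0.0698·85 + 0.1760·75 + 0.1720·27 + 0.2376·100 = 153.7889
  x_1 = 0.1133·90 + 1.1204·85 + 0.2386·75 + 0.1300·27 + 0.1797·100 = 144.8035
  x_2 = 0.2209·90 + 0.1262·85 + 1.2014·75 + 0.0925·27 + 0.1503·100 = 138.2440
  x_3 = 0.1362·90 + 0.0545·85 + 0.1408·75 + 1.1878·27 + 0.1299·100 = 72.5120
  x_4 = 0.2277·90 + 0.1438·85 + 0.1323·75 + 0.1616·27 + 1.1536·100 = 162.3516
Δx_2 = L[2,4] · Δd_4 = 0.1503 · 8 = 1.2026

1.2026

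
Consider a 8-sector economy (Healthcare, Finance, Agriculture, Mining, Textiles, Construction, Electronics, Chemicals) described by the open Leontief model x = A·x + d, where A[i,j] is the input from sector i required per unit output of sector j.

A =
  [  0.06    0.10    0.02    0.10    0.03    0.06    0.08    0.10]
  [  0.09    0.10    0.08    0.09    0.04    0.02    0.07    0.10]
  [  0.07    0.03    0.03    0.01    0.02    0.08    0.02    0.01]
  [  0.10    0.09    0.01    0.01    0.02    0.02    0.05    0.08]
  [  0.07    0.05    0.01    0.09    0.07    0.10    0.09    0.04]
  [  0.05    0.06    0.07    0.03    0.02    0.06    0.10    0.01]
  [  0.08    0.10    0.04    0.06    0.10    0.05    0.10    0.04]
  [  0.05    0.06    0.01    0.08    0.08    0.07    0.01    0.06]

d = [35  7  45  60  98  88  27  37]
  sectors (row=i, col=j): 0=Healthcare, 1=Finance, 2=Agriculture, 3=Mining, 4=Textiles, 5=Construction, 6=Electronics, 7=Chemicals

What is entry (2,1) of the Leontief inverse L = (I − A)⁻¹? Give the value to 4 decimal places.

Form M = I − A:
  [  0.94   -0.10   -0.02   -0.10   -0.03   -0.06   -0.08   -0.10]
  [ -0.09    0.90   -0.08   -0.09   -0.04   -0.02   -0.07   -0.10]
  [ -0.07   -0.03    0.97   -0.01   -0.02   -0.08   -0.02   -0.01]
  [ -0.10   -0.09   -0.01    0.99   -0.02   -0.02   -0.05   -0.08]
  [ -0.07   -0.05   -0.01   -0.09    0.93   -0.10   -0.09   -0.04]
  [ -0.05   -0.06   -0.07   -0.03   -0.02    0.94   -0.10   -0.01]
  [ -0.08   -0.10   -0.04   -0.06   -0.10   -0.05    0.90   -0.04]
  [ -0.05   -0.06   -0.01   -0.08   -0.08   -0.07   -0.01    0.94]
Leontief inverse L = M⁻¹:
  [  1.1371    0.1846    0.0573    0.1656    0.0821    0.1139    0.1486    0.1663]
  [  0.1715    1.1874    0.1173    0.1596    0.0939    0.0797    0.1392    0.1702]
  [  0.1050    0.0693    1.0503    0.0412    0.0416    0.1088    0.0570    0.0386]
  [  0.1533    0.1516    0.0370    1.0634    0.0583    0.0600    0.0993    0.1307]
  [  0.1424    0.1294    0.0455    0.1508    1.1189    0.1539    0.1622    0.0984]
  [  0.1055    0.1196    0.0997    0.0746    0.0570    1.1013    0.1537    0.0520]
  [  0.1615    0.1879    0.0795    0.1318    0.1562    0.1111    1.1783    0.1072]
  [  0.1073    0.1212    0.0370    0.1297    0.1169    0.1137    0.0636    1.1085]
Total output x = L · d:
  x_0 = 1.1371·35 + 0.1846·7 + 0.0573·45 + 0.1656·60 + 0.0821·98 + 0.1139·88 + 0.1486·27 + 0.1663·37 = 81.8457
  x_1 = 0.1715·35 + 1.1874·7 + 0.1173·45 + 0.1596·60 + 0.0939·98 + 0.0797·88 + 0.1392·27 + 0.1702·37 = 55.4334
  x_2 = 0.1050·35 + 0.0693·7 + 1.0503·45 + 0.0412·60 + 0.0416·98 + 0.1088·88 + 0.0570·27 + 0.0386·37 = 70.5098
  x_3 = 0.1533·35 + 0.1516·7 + 0.0370·45 + 1.0634·60 + 0.0583·98 + 0.0600·88 + 0.0993·27 + 0.1307·37 = 90.4136
  x_4 = 0.1424·35 + 0.1294·7 + 0.0455·45 + 0.1508·60 + 1.1189·98 + 0.1539·88 + 0.1622·27 + 0.0984·37 = 148.1922
  x_5 = 0.1055·35 + 0.1196·7 + 0.0997·45 + 0.0746·60 + 0.0570·98 + 1.1013·88 + 0.1537·27 + 0.0520·37 = 122.0689
  x_6 = 0.1615·35 + 0.1879·7 + 0.0795·45 + 0.1318·60 + 0.1562·98 + 0.1111·88 + 1.1783·27 + 0.1072·37 = 79.3207
  x_7 = 0.1073·35 + 0.1212·7 + 0.0370·45 + 0.1297·60 + 0.1169·98 + 0.1137·88 + 0.0636·27 + 1.1085·37 = 78.2446

L[2,1] = 0.0693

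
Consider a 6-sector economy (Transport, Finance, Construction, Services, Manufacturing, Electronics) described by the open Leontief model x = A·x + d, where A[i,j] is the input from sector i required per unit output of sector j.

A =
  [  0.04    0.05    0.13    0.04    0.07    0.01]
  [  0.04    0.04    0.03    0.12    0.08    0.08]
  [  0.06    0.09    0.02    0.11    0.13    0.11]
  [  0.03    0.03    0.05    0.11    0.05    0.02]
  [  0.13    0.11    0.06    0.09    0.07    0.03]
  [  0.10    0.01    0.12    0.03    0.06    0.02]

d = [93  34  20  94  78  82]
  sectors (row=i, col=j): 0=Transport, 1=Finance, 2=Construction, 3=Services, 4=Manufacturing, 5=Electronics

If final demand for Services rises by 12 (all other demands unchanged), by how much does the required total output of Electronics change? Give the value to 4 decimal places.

Form M = I − A:
  [  0.96   -0.05   -0.13   -0.04   -0.07   -0.01]
  [ -0.04    0.96   -0.03   -0.12   -0.08   -0.08]
  [ -0.06   -0.09    0.98   -0.11   -0.13   -0.11]
  [ -0.03   -0.03   -0.05    0.89   -0.05   -0.02]
  [ -0.13   -0.11   -0.06   -0.09    0.93   -0.03]
  [ -0.10   -0.01   -0.12   -0.03   -0.06    0.98]
Leontief inverse L = M⁻¹:
  [  1.0791    0.0886    0.1631    0.0941    0.1194    0.0421]
  [  0.0825    1.0736    0.0730    0.1736    0.1248    0.1040]
  [  0.1195    0.1363    1.0788    0.1812    0.1905    0.1430]
  [  0.0590    0.0566    0.0785    1.1535    0.0849    0.0402]
  [  0.1785    0.1552    0.1138    0.1595    1.1307    0.0651]
  [  0.1383    0.0479    0.1589    0.0786    0.1086    1.0485]
Total output x = L · d:
  x_0 = 1.0791·93 + 0.0886·34 + 0.1631·20 + 0.0941·94 + 0.1194·78 + 0.0421·82 = 128.2384
  x_1 = 0.0825·93 + 1.0736·34 + 0.0730·20 + 0.1736·94 + 0.1248·78 + 0.1040·82 = 80.2217
  x_2 = 0.1195·93 + 0.1363·34 + 1.0788·20 + 0.1812·94 + 0.1905·78 + 0.1430·82 = 80.9344
  x_3 = 0.0590·93 + 0.0566·34 + 0.0785·20 + 1.1535·94 + 0.0849·78 + 0.0402·82 = 127.3314
  x_4 = 0.1785·93 + 0.1552·34 + 0.1138·20 + 0.1595·94 + 1.1307·78 + 0.0651·82 = 132.6845
  x_5 = 0.1383·93 + 0.0479·34 + 0.1589·20 + 0.0786·94 + 0.1086·78 + 1.0485·82 = 119.5094
Δx_5 = L[5,3] · Δd_3 = 0.0786 · 12 = 0.9437

0.9437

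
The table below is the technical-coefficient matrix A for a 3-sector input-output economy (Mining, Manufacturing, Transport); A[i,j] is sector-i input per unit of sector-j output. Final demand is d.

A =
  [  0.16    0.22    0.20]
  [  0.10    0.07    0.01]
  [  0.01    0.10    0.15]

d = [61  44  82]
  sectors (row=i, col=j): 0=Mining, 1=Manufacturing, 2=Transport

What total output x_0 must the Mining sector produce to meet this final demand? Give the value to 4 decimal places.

Form M = I − A:
  [  0.84   -0.22   -0.20]
  [ -0.10    0.93   -0.01]
  [ -0.01   -0.10    0.85]
Leontief inverse L = M⁻¹:
  [  1.2324    0.3231    0.2938]
  [  0.1328    1.1115    0.0443]
  [  0.0301    0.1346    1.1851]
Total output x = L · d:
  x_0 = 1.2324·61 + 0.3231·44 + 0.2938·82 = 113.4876
  x_1 = 0.1328·61 + 1.1115·44 + 0.0443·82 = 60.6432
  x_2 = 0.0301·61 + 0.1346·44 + 1.1851·82 = 104.9402

113.4876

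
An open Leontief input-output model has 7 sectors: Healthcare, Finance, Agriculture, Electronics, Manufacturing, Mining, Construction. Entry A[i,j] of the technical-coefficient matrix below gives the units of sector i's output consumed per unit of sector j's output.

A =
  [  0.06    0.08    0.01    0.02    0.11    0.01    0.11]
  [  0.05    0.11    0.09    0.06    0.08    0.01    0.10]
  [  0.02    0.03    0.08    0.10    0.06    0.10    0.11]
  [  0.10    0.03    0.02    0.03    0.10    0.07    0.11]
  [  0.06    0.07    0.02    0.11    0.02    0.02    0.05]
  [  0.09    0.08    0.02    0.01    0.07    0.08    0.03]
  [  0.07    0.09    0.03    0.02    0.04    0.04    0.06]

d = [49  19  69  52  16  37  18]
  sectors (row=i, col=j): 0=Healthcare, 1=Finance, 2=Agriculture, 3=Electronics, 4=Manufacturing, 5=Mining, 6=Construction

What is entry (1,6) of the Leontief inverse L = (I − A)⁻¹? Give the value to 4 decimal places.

Form M = I − A:
  [  0.94   -0.08   -0.01   -0.02   -0.11   -0.01   -0.11]
  [ -0.05    0.89   -0.09   -0.06   -0.08   -0.01   -0.10]
  [ -0.02   -0.03    0.92   -0.10   -0.06   -0.10   -0.11]
  [ -0.10   -0.03   -0.02    0.97   -0.10   -0.07   -0.11]
  [ -0.06   -0.07   -0.02   -0.11    0.98   -0.02   -0.05]
  [ -0.09   -0.08   -0.02   -0.01   -0.07    0.92   -0.03]
  [ -0.07   -0.09   -0.03   -0.02   -0.04   -0.04    0.94]
Leontief inverse L = M⁻¹:
  [  1.1024    0.1334    0.0355    0.0555    0.1514    0.0319    0.1629]
  [  0.1026    1.1732    0.1278    0.1074    0.1364    0.0464    0.1731]
  [  0.0774    0.0889    1.1109    0.1398    0.1156    0.1433    0.1756]
  [  0.1505    0.0886    0.0444    1.0655    0.1495    0.0990    0.1680]
  [  0.1015    0.1134    0.0427    0.1369    1.0651    0.0450    0.1030]
  [  0.1313    0.1311    0.0443    0.0414    0.1145    1.1038    0.0807]
  [  0.1075    0.1374    0.0550    0.0491    0.0814    0.0624    1.1095]
Total output x = L · d:
  x_0 = 1.1024·49 + 0.1334·19 + 0.0355·69 + 0.0555·52 + 0.1514·16 + 0.0319·37 + 0.1629·18 = 68.4279
  x_1 = 0.1026·49 + 1.1732·19 + 0.1278·69 + 0.1074·52 + 0.1364·16 + 0.0464·37 + 0.1731·18 = 48.7371
  x_2 = 0.0774·49 + 0.0889·19 + 1.1109·69 + 0.1398·52 + 0.1156·16 + 0.1433·37 + 0.1756·18 = 99.7185
  x_3 = 0.1505·49 + 0.0886·19 + 0.0444·69 + 1.0655·52 + 0.1495·16 + 0.0990·37 + 0.1680·18 = 76.6093
  x_4 = 0.1015·49 + 0.1134·19 + 0.0427·69 + 0.1369·52 + 1.0651·16 + 0.0450·37 + 0.1030·18 = 37.7492
  x_5 = 0.1313·49 + 0.1311·19 + 0.0443·69 + 0.0414·52 + 0.1145·16 + 1.1038·37 + 0.0807·18 = 58.2550
  x_6 = 0.1075·49 + 0.1374·19 + 0.0550·69 + 0.0491·52 + 0.0814·16 + 0.0624·37 + 1.1095·18 = 37.8087

L[1,6] = 0.1731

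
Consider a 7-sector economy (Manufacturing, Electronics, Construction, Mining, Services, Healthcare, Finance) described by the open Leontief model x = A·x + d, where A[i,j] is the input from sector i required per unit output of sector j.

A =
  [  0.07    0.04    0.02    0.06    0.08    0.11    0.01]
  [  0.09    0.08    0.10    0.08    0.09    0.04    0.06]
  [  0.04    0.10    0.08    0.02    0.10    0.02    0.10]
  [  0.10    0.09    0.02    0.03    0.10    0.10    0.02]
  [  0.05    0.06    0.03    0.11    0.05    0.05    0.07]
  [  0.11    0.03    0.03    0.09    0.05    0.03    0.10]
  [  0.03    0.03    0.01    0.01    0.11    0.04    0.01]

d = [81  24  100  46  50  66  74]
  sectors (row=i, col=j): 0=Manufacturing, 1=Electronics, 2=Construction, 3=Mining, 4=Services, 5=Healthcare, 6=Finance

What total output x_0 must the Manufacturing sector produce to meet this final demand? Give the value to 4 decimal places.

Form M = I − A:
  [  0.93   -0.04   -0.02   -0.06   -0.08   -0.11   -0.01]
  [ -0.09    0.92   -0.10   -0.08   -0.09   -0.04   -0.06]
  [ -0.04   -0.10    0.92   -0.02   -0.10   -0.02   -0.10]
  [ -0.10   -0.09   -0.02    0.97   -0.10   -0.10   -0.02]
  [ -0.05   -0.06   -0.03   -0.11    0.95   -0.05   -0.07]
  [ -0.11   -0.03   -0.03   -0.09   -0.05    0.97   -0.10]
  [ -0.03   -0.03   -0.01   -0.01   -0.11   -0.04    0.99]
Leontief inverse L = M⁻¹:
  [  1.1228    0.0792    0.0451    0.1063    0.1314    0.1512    0.0474]
  [  0.1546    1.1397    0.1399    0.1353    0.1675    0.0945    0.1089]
  [  0.0903    0.1491    1.1155    0.0668    0.1658    0.0607    0.1418]
  [  0.1604    0.1363    0.0527    1.0859    0.1614    0.1478    0.0635]
  [  0.1031    0.1045    0.0573    0.1519    1.1103    0.0944    0.1043]
  [  0.1612    0.0725    0.0545    0.1311    0.1119    1.0780    0.1310]
  [  0.0592    0.0544    0.0260    0.0411    0.1402    0.0636    1.0338]
Total output x = L · d:
  x_0 = 1.1228·81 + 0.0792·24 + 0.0451·100 + 0.1063·46 + 0.1314·50 + 0.1512·66 + 0.0474·74 = 122.3018
  x_1 = 0.1546·81 + 1.1397·24 + 0.1399·100 + 0.1353·46 + 0.1675·50 + 0.0945·66 + 0.1089·74 = 82.7581
  x_2 = 0.0903·81 + 0.1491·24 + 1.1155·100 + 0.0668·46 + 0.1658·50 + 0.0607·66 + 0.1418·74 = 148.3001
  x_3 = 0.1604·81 + 0.1363·24 + 0.0527·100 + 1.0859·46 + 0.1614·50 + 0.1478·66 + 0.0635·74 = 94.0053
  x_4 = 0.1031·81 + 0.1045·24 + 0.0573·100 + 0.1519·46 + 1.1103·50 + 0.0944·66 + 0.1043·74 = 93.0386
  x_5 = 0.1612·81 + 0.0725·24 + 0.0545·100 + 0.1311·46 + 0.1119·50 + 1.0780·66 + 0.1310·74 = 112.7087
  x_6 = 0.0592·81 + 0.0544·24 + 0.0260·100 + 0.0411·46 + 0.1402·50 + 0.0636·66 + 1.0338·74 = 98.3004

122.3018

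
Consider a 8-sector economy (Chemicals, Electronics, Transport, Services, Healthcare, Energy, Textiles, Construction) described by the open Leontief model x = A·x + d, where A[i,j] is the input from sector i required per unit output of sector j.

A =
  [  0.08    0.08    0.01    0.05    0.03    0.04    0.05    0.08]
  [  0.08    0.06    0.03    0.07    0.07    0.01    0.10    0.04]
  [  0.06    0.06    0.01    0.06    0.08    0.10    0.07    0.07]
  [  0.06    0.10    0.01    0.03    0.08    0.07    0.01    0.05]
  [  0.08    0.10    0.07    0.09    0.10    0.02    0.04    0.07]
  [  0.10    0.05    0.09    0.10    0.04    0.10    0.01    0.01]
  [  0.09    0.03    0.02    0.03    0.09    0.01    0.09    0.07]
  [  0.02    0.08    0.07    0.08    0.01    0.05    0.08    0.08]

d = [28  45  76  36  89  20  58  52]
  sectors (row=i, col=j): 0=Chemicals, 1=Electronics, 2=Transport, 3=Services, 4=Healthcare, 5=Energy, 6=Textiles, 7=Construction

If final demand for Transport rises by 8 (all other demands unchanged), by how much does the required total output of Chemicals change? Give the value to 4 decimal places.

0.3158

Form M = I − A:
  [  0.92   -0.08   -0.01   -0.05   -0.03   -0.04   -0.05   -0.08]
  [ -0.08    0.94   -0.03   -0.07   -0.07   -0.01   -0.10   -0.04]
  [ -0.06   -0.06    0.99   -0.06   -0.08   -0.10   -0.07   -0.07]
  [ -0.06   -0.10   -0.01    0.97   -0.08   -0.07   -0.01   -0.05]
  [ -0.08   -0.10   -0.07   -0.09    0.90   -0.02   -0.04   -0.07]
  [ -0.10   -0.05   -0.09   -0.10   -0.04    0.90   -0.01   -0.01]
  [ -0.09   -0.03   -0.02   -0.03   -0.09   -0.01    0.91   -0.07]
  [ -0.02   -0.08   -0.07   -0.08   -0.01   -0.05   -0.08    0.92]
Leontief inverse L = M⁻¹:
  [  1.1345    0.1353    0.0395    0.0987    0.0750    0.0738    0.0966    0.1268]
  [  0.1418    1.1211    0.0592    0.1206    0.1260    0.0444    0.1511    0.0937]
  [  0.1302    0.1282    1.0508    0.1228    0.1387    0.1449    0.1221    0.1249]
  [  0.1168    0.1567    0.0431    1.0829    0.1273    0.1046    0.0539    0.0940]
  [  0.1550    0.1797    0.1091    0.1575    1.1687    0.0679    0.1024    0.1356]
  [  0.1693    0.1181    0.1241    0.1596    0.0976    1.1524    0.0560    0.0622]
  [  0.1470    0.0882    0.0504    0.0797    0.1404    0.0419    1.1388    0.1226]
  [  0.0807    0.1398    0.1020    0.1335    0.0644    0.0926    0.1324    1.1311]
Total output x = L · d:
  x_0 = 1.1345·28 + 0.1353·45 + 0.0395·76 + 0.0987·36 + 0.0750·89 + 0.0738·20 + 0.0966·58 + 0.1268·52 = 64.7490
  x_1 = 0.1418·28 + 1.1211·45 + 0.0592·76 + 0.1206·36 + 0.1260·89 + 0.0444·20 + 0.1511·58 + 0.0937·52 = 89.0056
  x_2 = 0.1302·28 + 0.1282·45 + 1.0508·76 + 0.1228·36 + 0.1387·89 + 0.1449·20 + 0.1221·58 + 0.1249·52 = 122.5171
  x_3 = 0.1168·28 + 0.1567·45 + 0.0431·76 + 1.0829·36 + 0.1273·89 + 0.1046·20 + 0.0539·58 + 0.0940·52 = 74.0171
  x_4 = 0.1550·28 + 0.1797·45 + 0.1091·76 + 0.1575·36 + 1.1687·89 + 0.0679·20 + 0.1024·58 + 0.1356·52 = 144.7469
  x_5 = 0.1693·28 + 0.1181·45 + 0.1241·76 + 0.1596·36 + 0.0976·89 + 1.1524·20 + 0.0560·58 + 0.0622·52 = 63.4452
  x_6 = 0.1470·28 + 0.0882·45 + 0.0504·76 + 0.0797·36 + 0.1404·89 + 0.0419·20 + 1.1388·58 + 0.1226·52 = 100.5423
  x_7 = 0.0807·28 + 0.1398·45 + 0.1020·76 + 0.1335·36 + 0.0644·89 + 0.0926·20 + 0.1324·58 + 1.1311·52 = 95.1914
Δx_0 = L[0,2] · Δd_2 = 0.0395 · 8 = 0.3158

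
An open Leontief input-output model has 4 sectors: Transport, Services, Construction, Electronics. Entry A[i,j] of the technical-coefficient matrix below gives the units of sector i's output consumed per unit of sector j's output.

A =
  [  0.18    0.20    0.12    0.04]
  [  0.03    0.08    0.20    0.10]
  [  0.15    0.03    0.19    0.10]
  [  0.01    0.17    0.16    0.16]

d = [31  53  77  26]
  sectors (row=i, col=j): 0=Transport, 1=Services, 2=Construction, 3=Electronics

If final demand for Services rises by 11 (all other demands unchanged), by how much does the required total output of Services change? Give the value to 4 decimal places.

12.7023

Form M = I − A:
  [  0.82   -0.20   -0.12   -0.04]
  [ -0.03    0.92   -0.20   -0.10]
  [ -0.15   -0.03    0.81   -0.10]
  [ -0.01   -0.17   -0.16    0.84]
Leontief inverse L = M⁻¹:
  [  1.2865    0.3140    0.2945    0.1337]
  [  0.1061    1.1548    0.3369    0.1826]
  [  0.2527    0.1334    1.3420    0.1877]
  [  0.0849    0.2628    0.3273    1.2648]
Total output x = L · d:
  x_0 = 1.2865·31 + 0.3140·53 + 0.2945·77 + 0.1337·26 = 82.6783
  x_1 = 0.1061·31 + 1.1548·53 + 0.3369·77 + 0.1826·26 = 95.1828
  x_2 = 0.2527·31 + 0.1334·53 + 1.3420·77 + 0.1877·26 = 123.1139
  x_3 = 0.0849·31 + 0.2628·53 + 0.3273·77 + 1.2648·26 = 74.6501
Δx_1 = L[1,1] · Δd_1 = 1.1548 · 11 = 12.7023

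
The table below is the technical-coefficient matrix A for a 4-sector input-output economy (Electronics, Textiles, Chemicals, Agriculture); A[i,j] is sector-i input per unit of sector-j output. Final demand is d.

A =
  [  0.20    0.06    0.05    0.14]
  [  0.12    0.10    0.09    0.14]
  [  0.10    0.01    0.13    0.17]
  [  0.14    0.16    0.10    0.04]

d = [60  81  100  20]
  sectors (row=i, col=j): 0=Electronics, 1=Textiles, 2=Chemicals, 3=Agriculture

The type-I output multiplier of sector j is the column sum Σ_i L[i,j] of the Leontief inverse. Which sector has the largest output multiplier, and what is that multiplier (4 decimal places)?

Electronics (2.0203)

Form M = I − A:
  [  0.80   -0.06   -0.05   -0.14]
  [ -0.12    0.90   -0.09   -0.14]
  [ -0.10   -0.01    0.87   -0.17]
  [ -0.14   -0.16   -0.10    0.96]
Leontief inverse L = M⁻¹:
  [  1.3250    0.1310    0.1165    0.2330]
  [  0.2366    1.1702    0.1615    0.2338]
  [  0.2046    0.0718    1.1976    0.2524]
  [  0.2540    0.2216    0.1687    1.1409]
Total output x = L · d:
  x_0 = 1.3250·60 + 0.1310·81 + 0.1165·100 + 0.2330·20 = 106.4211
  x_1 = 0.2366·60 + 1.1702·81 + 0.1615·100 + 0.2338·20 = 129.8163
  x_2 = 0.2046·60 + 0.0718·81 + 1.1976·100 + 0.2524·20 = 142.9070
  x_3 = 0.2540·60 + 0.2216·81 + 0.1687·100 + 1.1409·20 = 72.8753
Output multipliers (column sums of L):
  Electronics: 2.0203
  Textiles: 1.5947
  Chemicals: 1.6443
  Agriculture: 1.8600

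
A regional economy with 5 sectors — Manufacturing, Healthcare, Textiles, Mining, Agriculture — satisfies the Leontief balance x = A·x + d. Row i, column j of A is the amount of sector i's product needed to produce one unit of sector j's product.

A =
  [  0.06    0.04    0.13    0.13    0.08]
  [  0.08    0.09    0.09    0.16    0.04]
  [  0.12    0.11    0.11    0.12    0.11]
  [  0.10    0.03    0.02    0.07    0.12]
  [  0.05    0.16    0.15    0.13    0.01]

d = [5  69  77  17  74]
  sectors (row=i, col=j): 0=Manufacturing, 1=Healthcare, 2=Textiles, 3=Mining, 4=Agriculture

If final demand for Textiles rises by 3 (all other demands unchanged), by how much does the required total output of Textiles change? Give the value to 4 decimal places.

3.6336

Form M = I − A:
  [  0.94   -0.04   -0.13   -0.13   -0.08]
  [ -0.08    0.91   -0.09   -0.16   -0.04]
  [ -0.12   -0.11    0.89   -0.12   -0.11]
  [ -0.10   -0.03   -0.02    0.93   -0.12]
  [ -0.05   -0.16   -0.15   -0.13    0.99]
Leontief inverse L = M⁻¹:
  [  1.1307    0.1075    0.2056    0.2235    0.1456]
  [  0.1518    1.1526    0.1627    0.2556    0.1079]
  [  0.2076    0.1969    1.2112    0.2456    0.1891]
  [  0.1480    0.0830    0.0832    1.1438    0.1632]
  [  0.1325    0.2324    0.2311    0.2400    1.0850]
Total output x = L · d:
  x_0 = 1.1307·5 + 0.1075·69 + 0.2056·77 + 0.2235·17 + 0.1456·74 = 43.4820
  x_1 = 0.1518·5 + 1.1526·69 + 0.1627·77 + 0.2556·17 + 0.1079·74 = 105.1440
  x_2 = 0.2076·5 + 0.1969·69 + 1.2112·77 + 0.2456·17 + 0.1891·74 = 126.0519
  x_3 = 0.1480·5 + 0.0830·69 + 0.0832·77 + 1.1438·17 + 0.1632·74 = 44.3950
  x_4 = 0.1325·5 + 0.2324·69 + 0.2311·77 + 0.2400·17 + 1.0850·74 = 118.8649
Δx_2 = L[2,2] · Δd_2 = 1.2112 · 3 = 3.6336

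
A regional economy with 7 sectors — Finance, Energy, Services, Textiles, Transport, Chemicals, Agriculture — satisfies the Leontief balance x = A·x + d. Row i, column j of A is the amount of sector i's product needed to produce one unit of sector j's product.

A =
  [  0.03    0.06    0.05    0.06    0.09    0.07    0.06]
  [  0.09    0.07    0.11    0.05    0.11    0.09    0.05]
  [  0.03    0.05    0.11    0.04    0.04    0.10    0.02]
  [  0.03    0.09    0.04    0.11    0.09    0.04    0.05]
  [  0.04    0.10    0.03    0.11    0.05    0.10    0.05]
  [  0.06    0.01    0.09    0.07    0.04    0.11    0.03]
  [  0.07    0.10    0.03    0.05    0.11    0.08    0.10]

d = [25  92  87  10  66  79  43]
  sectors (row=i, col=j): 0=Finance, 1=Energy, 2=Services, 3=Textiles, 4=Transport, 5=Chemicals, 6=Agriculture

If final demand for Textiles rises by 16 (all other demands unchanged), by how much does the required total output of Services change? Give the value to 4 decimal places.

Form M = I − A:
  [  0.97   -0.06   -0.05   -0.06   -0.09   -0.07   -0.06]
  [ -0.09    0.93   -0.11   -0.05   -0.11   -0.09   -0.05]
  [ -0.03   -0.05    0.89   -0.04   -0.04   -0.10   -0.02]
  [ -0.03   -0.09   -0.04    0.89   -0.09   -0.04   -0.05]
  [ -0.04   -0.10   -0.03   -0.11    0.95   -0.10   -0.05]
  [ -0.06   -0.01   -0.09   -0.07   -0.04    0.89   -0.03]
  [ -0.07   -0.10   -0.03   -0.05   -0.11   -0.08    0.90]
Leontief inverse L = M⁻¹:
  [  1.0700    0.1139    0.1017    0.1177    0.1473    0.1379    0.0992]
  [  0.1412    1.1387    0.1822    0.1243    0.1839    0.1820    0.0999]
  [  0.0646    0.0918    1.1637    0.0882    0.0868    0.1634    0.0504]
  [  0.0732    0.1513    0.0951    1.1744    0.1551    0.1103    0.0929]
  [  0.0869    0.1598    0.0912    0.1762    1.1182    0.1753    0.0945]
  [  0.0941    0.0546    0.1414    0.1227    0.0896    1.1737    0.0634]
  [  0.1241    0.1712    0.0959    0.1236    0.1880    0.1683    1.1540]
Total output x = L · d:
  x_0 = 1.0700·25 + 0.1139·92 + 0.1017·87 + 0.1177·10 + 0.1473·66 + 0.1379·79 + 0.0992·43 = 72.1380
  x_1 = 0.1412·25 + 1.1387·92 + 0.1822·87 + 0.1243·10 + 0.1839·66 + 0.1820·79 + 0.0999·43 = 156.1933
  x_2 = 0.0646·25 + 0.0918·92 + 1.1637·87 + 0.0882·10 + 0.0868·66 + 0.1634·79 + 0.0504·43 = 132.9838
  x_3 = 0.0732·25 + 0.1513·92 + 0.0951·87 + 1.1744·10 + 0.1551·66 + 0.1103·79 + 0.0929·43 = 58.7247
  x_4 = 0.0869·25 + 0.1598·92 + 0.0912·87 + 0.1762·10 + 1.1182·66 + 0.1753·79 + 0.0945·43 = 118.2826
  x_5 = 0.0941·25 + 0.0546·92 + 0.1414·87 + 0.1227·10 + 0.0896·66 + 1.1737·79 + 0.0634·43 = 122.2626
  x_6 = 0.1241·25 + 0.1712·92 + 0.0959·87 + 0.1236·10 + 0.1880·66 + 0.1683·79 + 1.1540·43 = 103.7632
Δx_2 = L[2,3] · Δd_3 = 0.0882 · 16 = 1.4115

1.4115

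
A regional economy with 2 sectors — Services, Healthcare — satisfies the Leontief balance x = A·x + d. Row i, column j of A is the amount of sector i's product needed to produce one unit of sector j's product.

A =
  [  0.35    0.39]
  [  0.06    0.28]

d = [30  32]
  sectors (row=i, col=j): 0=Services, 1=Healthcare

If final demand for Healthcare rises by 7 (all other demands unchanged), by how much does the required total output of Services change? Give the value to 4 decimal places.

Form M = I − A:
  [  0.65   -0.39]
  [ -0.06    0.72]
Leontief inverse L = M⁻¹:
  [  1.6194    0.8772]
  [  0.1350    1.4620]
Total output x = L · d:
  x_0 = 1.6194·30 + 0.8772·32 = 76.6532
  x_1 = 0.1350·30 + 1.4620·32 = 50.8322
Δx_0 = L[0,1] · Δd_1 = 0.8772 · 7 = 6.1404

6.1404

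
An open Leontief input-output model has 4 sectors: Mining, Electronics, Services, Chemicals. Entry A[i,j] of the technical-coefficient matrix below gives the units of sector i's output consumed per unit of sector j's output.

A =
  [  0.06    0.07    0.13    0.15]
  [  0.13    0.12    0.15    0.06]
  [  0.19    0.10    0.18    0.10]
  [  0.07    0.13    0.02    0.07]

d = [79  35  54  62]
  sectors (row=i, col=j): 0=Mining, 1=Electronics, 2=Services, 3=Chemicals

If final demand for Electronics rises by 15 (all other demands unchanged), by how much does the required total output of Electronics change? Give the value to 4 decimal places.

18.0804

Form M = I − A:
  [  0.94   -0.07   -0.13   -0.15]
  [ -0.13    0.88   -0.15   -0.06]
  [ -0.19   -0.10    0.82   -0.10]
  [ -0.07   -0.13   -0.02    0.93]
Leontief inverse L = M⁻¹:
  [  1.1435    0.1473    0.2135    0.2169]
  [  0.2300    1.2054    0.2604    0.1429]
  [  0.3082    0.2036    1.3106    0.2038]
  [  0.1248    0.1840    0.0807    1.1159]
Total output x = L · d:
  x_0 = 1.1435·79 + 0.1473·35 + 0.2135·54 + 0.2169·62 = 120.4687
  x_1 = 0.2300·79 + 1.2054·35 + 0.2604·54 + 0.1429·62 = 83.2768
  x_2 = 0.3082·79 + 0.2036·35 + 1.3106·54 + 0.2038·62 = 114.8796
  x_3 = 0.1248·79 + 0.1840·35 + 0.0807·54 + 1.1159·62 = 89.8456
Δx_1 = L[1,1] · Δd_1 = 1.2054 · 15 = 18.0804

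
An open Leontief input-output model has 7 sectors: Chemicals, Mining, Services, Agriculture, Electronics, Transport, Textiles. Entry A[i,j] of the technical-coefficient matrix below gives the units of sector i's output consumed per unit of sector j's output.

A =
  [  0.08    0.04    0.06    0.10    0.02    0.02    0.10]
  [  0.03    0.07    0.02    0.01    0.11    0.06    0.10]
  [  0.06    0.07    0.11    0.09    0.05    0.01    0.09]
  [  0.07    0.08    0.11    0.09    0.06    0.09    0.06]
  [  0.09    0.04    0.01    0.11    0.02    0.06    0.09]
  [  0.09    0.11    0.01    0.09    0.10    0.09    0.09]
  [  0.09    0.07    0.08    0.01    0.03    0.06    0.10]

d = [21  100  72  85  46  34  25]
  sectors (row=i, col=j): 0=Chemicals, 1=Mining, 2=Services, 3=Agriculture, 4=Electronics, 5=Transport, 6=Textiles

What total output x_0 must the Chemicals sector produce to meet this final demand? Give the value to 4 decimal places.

63.6718

Form M = I − A:
  [  0.92   -0.04   -0.06   -0.10   -0.02   -0.02   -0.10]
  [ -0.03    0.93   -0.02   -0.01   -0.11   -0.06   -0.10]
  [ -0.06   -0.07    0.89   -0.09   -0.05   -0.01   -0.09]
  [ -0.07   -0.08   -0.11    0.91   -0.06   -0.09   -0.06]
  [ -0.09   -0.04   -0.01   -0.11    0.98   -0.06   -0.09]
  [ -0.09   -0.11   -0.01   -0.09   -0.10    0.91   -0.09]
  [ -0.09   -0.07   -0.08   -0.01   -0.03   -0.06    0.90]
Leontief inverse L = M⁻¹:
  [  1.1379    0.0936    0.1144    0.1528    0.0606    0.0628    0.1708]
  [  0.0857    1.1194    0.0560    0.0574    0.1494    0.1029    0.1686]
  [  0.1237    0.1300    1.1705    0.1500    0.0970    0.0566    0.1706]
  [  0.1466    0.1541    0.1743    1.1649    0.1204    0.1487    0.1554]
  [  0.1498    0.0957    0.0602    0.1644    1.0632    0.1073    0.1613]
  [  0.1700    0.1841    0.0675    0.1631    0.1612    1.1547    0.1886]
  [  0.1494    0.1252    0.1283    0.0624    0.0738    0.1015    1.1761]
Total output x = L · d:
  x_0 = 1.1379·21 + 0.0936·100 + 0.1144·72 + 0.1528·85 + 0.0606·46 + 0.0628·34 + 0.1708·25 = 63.6718
  x_1 = 0.0857·21 + 1.1194·100 + 0.0560·72 + 0.0574·85 + 0.1494·46 + 0.1029·34 + 0.1686·25 = 137.2346
  x_2 = 0.1237·21 + 0.1300·100 + 1.1705·72 + 0.1500·85 + 0.0970·46 + 0.0566·34 + 0.1706·25 = 123.2767
  x_3 = 0.1466·21 + 0.1541·100 + 0.1743·72 + 1.1649·85 + 0.1204·46 + 0.1487·34 + 0.1554·25 = 144.5363
  x_4 = 0.1498·21 + 0.0957·100 + 0.0602·72 + 0.1644·85 + 1.0632·46 + 0.1073·34 + 0.1613·25 = 87.6095
  x_5 = 0.1700·21 + 0.1841·100 + 0.0675·72 + 0.1631·85 + 0.1612·46 + 1.1547·34 + 0.1886·25 = 92.0968
  x_6 = 0.1494·21 + 0.1252·100 + 0.1283·72 + 0.0624·85 + 0.0738·46 + 0.1015·34 + 1.1761·25 = 66.4427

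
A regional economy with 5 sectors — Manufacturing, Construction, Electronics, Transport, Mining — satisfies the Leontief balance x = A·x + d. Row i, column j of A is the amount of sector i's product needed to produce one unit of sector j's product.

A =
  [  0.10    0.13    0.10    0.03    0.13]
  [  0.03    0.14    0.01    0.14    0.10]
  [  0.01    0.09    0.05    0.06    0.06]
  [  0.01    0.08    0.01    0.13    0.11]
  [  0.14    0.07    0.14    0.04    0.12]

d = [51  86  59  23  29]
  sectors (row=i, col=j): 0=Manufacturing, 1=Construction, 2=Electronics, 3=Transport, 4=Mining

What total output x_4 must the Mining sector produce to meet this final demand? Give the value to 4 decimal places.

Form M = I − A:
  [  0.90   -0.13   -0.10   -0.03   -0.13]
  [ -0.03    0.86   -0.01   -0.14   -0.10]
  [ -0.01   -0.09    0.95   -0.06   -0.06]
  [ -0.01   -0.08   -0.01    0.87   -0.11]
  [ -0.14   -0.07   -0.14   -0.04    0.88]
Leontief inverse L = M⁻¹:
  [  1.1551    0.2177    0.1570    0.0957    0.2180]
  [  0.0709    1.2125    0.0486    0.2091    0.1777]
  [  0.0342    0.1358    1.0744    0.1020    0.1065]
  [  0.0451    0.1356    0.0441    1.1838    0.1731]
  [  0.1969    0.1588    0.2018    0.1019    1.2100]
Total output x = L · d:
  x_0 = 1.1551·51 + 0.2177·86 + 0.1570·59 + 0.0957·23 + 0.2180·29 = 95.4203
  x_1 = 0.0709·51 + 1.2125·86 + 0.0486·59 + 0.2091·23 + 0.1777·29 = 120.7247
  x_2 = 0.0342·51 + 0.1358·86 + 1.0744·59 + 0.1020·23 + 0.1065·29 = 82.2430
  x_3 = 0.0451·51 + 0.1356·86 + 0.0441·59 + 1.1838·23 + 0.1731·29 = 48.8151
  x_4 = 0.1969·51 + 0.1588·86 + 0.2018·59 + 0.1019·23 + 1.2100·29 = 73.0411

73.0411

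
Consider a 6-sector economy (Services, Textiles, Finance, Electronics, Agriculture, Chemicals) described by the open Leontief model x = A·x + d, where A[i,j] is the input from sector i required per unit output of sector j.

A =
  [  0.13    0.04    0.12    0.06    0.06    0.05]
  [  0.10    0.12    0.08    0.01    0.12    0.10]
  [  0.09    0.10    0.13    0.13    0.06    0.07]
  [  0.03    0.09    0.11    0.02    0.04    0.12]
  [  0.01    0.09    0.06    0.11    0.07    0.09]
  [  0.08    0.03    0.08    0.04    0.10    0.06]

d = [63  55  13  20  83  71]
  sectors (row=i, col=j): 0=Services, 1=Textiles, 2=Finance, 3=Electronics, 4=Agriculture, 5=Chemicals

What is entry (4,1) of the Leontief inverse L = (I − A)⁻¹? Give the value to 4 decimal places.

L[4,1] = 0.1556

Form M = I − A:
  [  0.87   -0.04   -0.12   -0.06   -0.06   -0.05]
  [ -0.10    0.88   -0.08   -0.01   -0.12   -0.10]
  [ -0.09   -0.10    0.87   -0.13   -0.06   -0.07]
  [ -0.03   -0.09   -0.11    0.98   -0.04   -0.12]
  [ -0.01   -0.09   -0.06   -0.11    0.93   -0.09]
  [ -0.08   -0.03   -0.08   -0.04   -0.10    0.94]
Leontief inverse L = M⁻¹:
  [  1.1999    0.1074    0.2100    0.1210    0.1227    0.1181]
  [  0.1772    1.1985    0.1745    0.0759    0.1998    0.1787]
  [  0.1734    0.1892    1.2405    0.1995    0.1415    0.1607]
  [  0.0914    0.1515    0.1858    1.0712    0.1030    0.1814]
  [  0.0650    0.1556    0.1358    0.1571    1.1321    0.1586]
  [  0.1333    0.0865    0.1514    0.0920    0.1537    1.1179]
Total output x = L · d:
  x_0 = 1.1999·63 + 0.1074·55 + 0.2100·13 + 0.1210·20 + 0.1227·83 + 0.1181·71 = 105.2202
  x_1 = 0.1772·63 + 1.1985·55 + 0.1745·13 + 0.0759·20 + 0.1998·83 + 0.1787·71 = 110.1443
  x_2 = 0.1734·63 + 0.1892·55 + 1.2405·13 + 0.1995·20 + 0.1415·83 + 0.1607·71 = 64.6035
  x_3 = 0.0914·63 + 0.1515·55 + 0.1858·13 + 1.0712·20 + 0.1030·83 + 0.1814·71 = 59.3653
  x_4 = 0.0650·63 + 0.1556·55 + 0.1358·13 + 0.1571·20 + 1.1321·83 + 0.1586·71 = 122.7845
  x_5 = 0.1333·63 + 0.0865·55 + 0.1514·13 + 0.0920·20 + 0.1537·83 + 1.1179·71 = 109.0886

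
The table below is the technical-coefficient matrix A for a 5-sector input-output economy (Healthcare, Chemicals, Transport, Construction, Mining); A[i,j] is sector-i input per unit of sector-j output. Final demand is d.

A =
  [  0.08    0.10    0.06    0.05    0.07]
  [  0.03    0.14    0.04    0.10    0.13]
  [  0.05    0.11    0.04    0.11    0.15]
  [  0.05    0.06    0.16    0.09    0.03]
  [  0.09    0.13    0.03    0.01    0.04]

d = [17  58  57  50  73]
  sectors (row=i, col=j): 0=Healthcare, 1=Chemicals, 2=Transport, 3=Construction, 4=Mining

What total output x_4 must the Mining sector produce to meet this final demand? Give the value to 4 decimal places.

97.7547

Form M = I − A:
  [  0.92   -0.10   -0.06   -0.05   -0.07]
  [ -0.03    0.86   -0.04   -0.10   -0.13]
  [ -0.05   -0.11    0.96   -0.11   -0.15]
  [ -0.05   -0.06   -0.16    0.91   -0.03]
  [ -0.09   -0.13   -0.03   -0.01    0.96]
Leontief inverse L = M⁻¹:
  [  1.1145    0.1667    0.0958    0.0925    0.1217]
  [  0.0712    1.2211    0.0863    0.1506    0.1887]
  [  0.0945    0.1929    1.0888    0.1603    0.2082]
  [  0.0864    0.1298    0.2043    1.1436    0.0915]
  [  0.1180    0.1884    0.0568    0.0460    1.0861]
Total output x = L · d:
  x_0 = 1.1145·17 + 0.1667·58 + 0.0958·57 + 0.0925·50 + 0.1217·73 = 47.5857
  x_1 = 0.0712·17 + 1.2211·58 + 0.0863·57 + 0.1506·50 + 0.1887·73 = 98.2662
  x_2 = 0.0945·17 + 0.1929·58 + 1.0888·57 + 0.1603·50 + 0.2082·73 = 98.0701
  x_3 = 0.0864·17 + 0.1298·58 + 0.2043·57 + 1.1436·50 + 0.0915·73 = 84.5045
  x_4 = 0.1180·17 + 0.1884·58 + 0.0568·57 + 0.0460·50 + 1.0861·73 = 97.7547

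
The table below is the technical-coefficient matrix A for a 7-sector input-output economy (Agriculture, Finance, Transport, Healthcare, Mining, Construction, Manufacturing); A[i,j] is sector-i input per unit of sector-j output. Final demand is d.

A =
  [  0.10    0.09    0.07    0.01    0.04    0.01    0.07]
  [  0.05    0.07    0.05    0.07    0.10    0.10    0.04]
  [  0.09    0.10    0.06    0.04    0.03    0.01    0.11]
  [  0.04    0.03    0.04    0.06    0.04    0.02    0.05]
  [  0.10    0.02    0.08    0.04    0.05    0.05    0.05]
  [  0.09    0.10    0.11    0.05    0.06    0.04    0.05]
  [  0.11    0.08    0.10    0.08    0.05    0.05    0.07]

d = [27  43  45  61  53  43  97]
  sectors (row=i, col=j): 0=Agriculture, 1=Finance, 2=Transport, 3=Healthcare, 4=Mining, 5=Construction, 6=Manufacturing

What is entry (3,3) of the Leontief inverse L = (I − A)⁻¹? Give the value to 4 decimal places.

L[3,3] = 1.0843

Form M = I − A:
  [  0.90   -0.09   -0.07   -0.01   -0.04   -0.01   -0.07]
  [ -0.05    0.93   -0.05   -0.07   -0.10   -0.10   -0.04]
  [ -0.09   -0.10    0.94   -0.04   -0.03   -0.01   -0.11]
  [ -0.04   -0.03   -0.04    0.94   -0.04   -0.02   -0.05]
  [ -0.10   -0.02   -0.08   -0.04    0.95   -0.05   -0.05]
  [ -0.09   -0.10   -0.11   -0.05   -0.06    0.96   -0.05]
  [ -0.11   -0.08   -0.10   -0.08   -0.05   -0.05    0.93]
Leontief inverse L = M⁻¹:
  [  1.1597    0.1423    0.1193    0.0433    0.0780    0.0392    0.1162]
  [  0.1196    1.1279    0.1115    0.1112    0.1453    0.1346    0.0917]
  [  0.1560    0.1578    1.1157    0.0800    0.0730    0.0435    0.1611]
  [  0.0801    0.0632    0.0741    1.0843    0.0647    0.0384    0.0814]
  [  0.1596    0.0712    0.1297    0.0707    1.0836    0.0734    0.0964]
  [  0.1630    0.1644    0.1713    0.0922    0.1071    1.0754    0.1081]
  [  0.1885    0.1489    0.1662    0.1253    0.0992    0.0860    1.1322]
Total output x = L · d:
  x_0 = 1.1597·27 + 0.1423·43 + 0.1193·45 + 0.0433·61 + 0.0780·53 + 0.0392·43 + 0.1162·97 = 62.5272
  x_1 = 0.1196·27 + 1.1279·43 + 0.1115·45 + 0.1112·61 + 0.1453·53 + 0.1346·43 + 0.0917·97 = 85.9083
  x_2 = 0.1560·27 + 0.1578·43 + 1.1157·45 + 0.0800·61 + 0.0730·53 + 0.0435·43 + 0.1611·97 = 87.4475
  x_3 = 0.0801·27 + 0.0632·43 + 0.0741·45 + 1.0843·61 + 0.0647·53 + 0.0384·43 + 0.0814·97 = 87.3283
  x_4 = 0.1596·27 + 0.0712·43 + 0.1297·45 + 0.0707·61 + 1.0836·53 + 0.0734·43 + 0.0964·97 = 87.4631
  x_5 = 0.1630·27 + 0.1644·43 + 0.1713·45 + 0.0922·61 + 0.1071·53 + 1.0754·43 + 0.1081·97 = 87.2097
  x_6 = 0.1885·27 + 0.1489·43 + 0.1662·45 + 0.1253·61 + 0.0992·53 + 0.0860·43 + 1.1322·97 = 145.3928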